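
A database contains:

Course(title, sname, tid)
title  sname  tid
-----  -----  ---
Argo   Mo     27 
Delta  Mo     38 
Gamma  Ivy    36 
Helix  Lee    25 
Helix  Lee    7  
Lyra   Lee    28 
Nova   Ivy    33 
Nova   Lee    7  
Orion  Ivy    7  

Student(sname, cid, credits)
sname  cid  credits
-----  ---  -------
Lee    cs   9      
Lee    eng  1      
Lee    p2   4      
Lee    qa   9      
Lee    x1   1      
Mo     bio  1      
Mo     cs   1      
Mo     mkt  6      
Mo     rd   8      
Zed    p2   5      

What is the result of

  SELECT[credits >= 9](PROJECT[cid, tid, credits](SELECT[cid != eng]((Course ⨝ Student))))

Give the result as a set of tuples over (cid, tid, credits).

{(cs, 25, 9), (cs, 28, 9), (cs, 7, 9), (qa, 25, 9), (qa, 28, 9), (qa, 7, 9)}

Course ⋈ Student (natural join on sname): {(Argo, Mo, 27, bio, 1), (Argo, Mo, 27, cs, 1), (Argo, Mo, 27, mkt, 6), (Argo, Mo, 27, rd, 8), (Delta, Mo, 38, bio, 1), (Delta, Mo, 38, cs, 1), (Delta, Mo, 38, mkt, 6), (Delta, Mo, 38, rd, 8), (Helix, Lee, 25, cs, 9), (Helix, Lee, 25, eng, 1), (Helix, Lee, 25, p2, 4), (Helix, Lee, 25, qa, 9), (Helix, Lee, 25, x1, 1), (Helix, Lee, 7, cs, 9), (Helix, Lee, 7, eng, 1), (Helix, Lee, 7, p2, 4), (Helix, Lee, 7, qa, 9), (Helix, Lee, 7, x1, 1), (Lyra, Lee, 28, cs, 9), (Lyra, Lee, 28, eng, 1), (Lyra, Lee, 28, p2, 4), (Lyra, Lee, 28, qa, 9), (Lyra, Lee, 28, x1, 1), (Nova, Lee, 7, cs, 9), (Nova, Lee, 7, eng, 1), (Nova, Lee, 7, p2, 4), (Nova, Lee, 7, qa, 9), (Nova, Lee, 7, x1, 1)}
σ[cid != eng]: keep tuples satisfying cid != eng → {(Argo, Mo, 27, bio, 1), (Argo, Mo, 27, cs, 1), (Argo, Mo, 27, mkt, 6), (Argo, Mo, 27, rd, 8), (Delta, Mo, 38, bio, 1), (Delta, Mo, 38, cs, 1), (Delta, Mo, 38, mkt, 6), (Delta, Mo, 38, rd, 8), (Helix, Lee, 25, cs, 9), (Helix, Lee, 25, p2, 4), (Helix, Lee, 25, qa, 9), (Helix, Lee, 25, x1, 1), (Helix, Lee, 7, cs, 9), (Helix, Lee, 7, p2, 4), (Helix, Lee, 7, qa, 9), (Helix, Lee, 7, x1, 1), (Lyra, Lee, 28, cs, 9), (Lyra, Lee, 28, p2, 4), (Lyra, Lee, 28, qa, 9), (Lyra, Lee, 28, x1, 1), (Nova, Lee, 7, cs, 9), (Nova, Lee, 7, p2, 4), (Nova, Lee, 7, qa, 9), (Nova, Lee, 7, x1, 1)}
Projecting to cid, tid, credits (4 duplicate(s) eliminated): {(bio, 27, 1), (bio, 38, 1), (cs, 25, 9), (cs, 27, 1), (cs, 28, 9), (cs, 38, 1), (cs, 7, 9), (mkt, 27, 6), (mkt, 38, 6), (p2, 25, 4), (p2, 28, 4), (p2, 7, 4), (qa, 25, 9), (qa, 28, 9), (qa, 7, 9), (rd, 27, 8), (rd, 38, 8), (x1, 25, 1), (x1, 28, 1), (x1, 7, 1)}
σ[credits >= 9]: keep tuples satisfying credits >= 9 → {(cs, 25, 9), (cs, 28, 9), (cs, 7, 9), (qa, 25, 9), (qa, 28, 9), (qa, 7, 9)}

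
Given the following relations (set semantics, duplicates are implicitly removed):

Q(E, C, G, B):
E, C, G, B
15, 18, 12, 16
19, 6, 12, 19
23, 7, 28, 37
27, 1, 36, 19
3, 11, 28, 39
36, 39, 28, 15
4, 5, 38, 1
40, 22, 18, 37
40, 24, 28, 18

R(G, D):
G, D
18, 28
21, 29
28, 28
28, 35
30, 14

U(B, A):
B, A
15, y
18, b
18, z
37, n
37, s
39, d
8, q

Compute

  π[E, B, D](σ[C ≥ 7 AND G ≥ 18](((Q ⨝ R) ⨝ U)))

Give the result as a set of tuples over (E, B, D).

Natural join on G: {(23, 7, 28, 37, 28), (23, 7, 28, 37, 35), (3, 11, 28, 39, 28), (3, 11, 28, 39, 35), (36, 39, 28, 15, 28), (36, 39, 28, 15, 35), (40, 22, 18, 37, 28), (40, 24, 28, 18, 28), (40, 24, 28, 18, 35)}
Natural join on B: {(23, 7, 28, 37, 28, n), (23, 7, 28, 37, 28, s), (23, 7, 28, 37, 35, n), (23, 7, 28, 37, 35, s), (3, 11, 28, 39, 28, d), (3, 11, 28, 39, 35, d), (36, 39, 28, 15, 28, y), (36, 39, 28, 15, 35, y), (40, 22, 18, 37, 28, n), (40, 22, 18, 37, 28, s), (40, 24, 28, 18, 28, b), (40, 24, 28, 18, 28, z), (40, 24, 28, 18, 35, b), (40, 24, 28, 18, 35, z)}
Apply σ_{C ≥ 7 AND G ≥ 18}; surviving tuples: {(23, 7, 28, 37, 28, n), (23, 7, 28, 37, 28, s), (23, 7, 28, 37, 35, n), (23, 7, 28, 37, 35, s), (3, 11, 28, 39, 28, d), (3, 11, 28, 39, 35, d), (36, 39, 28, 15, 28, y), (36, 39, 28, 15, 35, y), (40, 22, 18, 37, 28, n), (40, 22, 18, 37, 28, s), (40, 24, 28, 18, 28, b), (40, 24, 28, 18, 28, z), (40, 24, 28, 18, 35, b), (40, 24, 28, 18, 35, z)}
π[E, B, D]: project onto (E, B, D) (5 duplicate(s) eliminated) → {(23, 37, 28), (23, 37, 35), (3, 39, 28), (3, 39, 35), (36, 15, 28), (36, 15, 35), (40, 18, 28), (40, 18, 35), (40, 37, 28)}

{(23, 37, 28), (23, 37, 35), (3, 39, 28), (3, 39, 35), (36, 15, 28), (36, 15, 35), (40, 18, 28), (40, 18, 35), (40, 37, 28)}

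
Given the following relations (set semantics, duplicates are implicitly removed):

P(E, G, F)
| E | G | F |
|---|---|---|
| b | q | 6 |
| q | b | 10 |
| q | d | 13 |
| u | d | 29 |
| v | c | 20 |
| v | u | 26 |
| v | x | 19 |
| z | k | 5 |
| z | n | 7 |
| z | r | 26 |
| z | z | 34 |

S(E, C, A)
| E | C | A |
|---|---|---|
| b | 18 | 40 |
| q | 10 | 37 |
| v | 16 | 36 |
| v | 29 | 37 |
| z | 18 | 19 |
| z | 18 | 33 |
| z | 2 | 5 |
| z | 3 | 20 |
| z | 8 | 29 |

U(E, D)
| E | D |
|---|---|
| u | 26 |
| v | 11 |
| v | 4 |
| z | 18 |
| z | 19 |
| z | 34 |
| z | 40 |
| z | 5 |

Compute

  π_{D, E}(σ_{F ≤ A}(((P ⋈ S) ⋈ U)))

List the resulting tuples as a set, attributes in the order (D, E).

{(11, v), (18, z), (19, z), (34, z), (4, v), (40, z), (5, z)}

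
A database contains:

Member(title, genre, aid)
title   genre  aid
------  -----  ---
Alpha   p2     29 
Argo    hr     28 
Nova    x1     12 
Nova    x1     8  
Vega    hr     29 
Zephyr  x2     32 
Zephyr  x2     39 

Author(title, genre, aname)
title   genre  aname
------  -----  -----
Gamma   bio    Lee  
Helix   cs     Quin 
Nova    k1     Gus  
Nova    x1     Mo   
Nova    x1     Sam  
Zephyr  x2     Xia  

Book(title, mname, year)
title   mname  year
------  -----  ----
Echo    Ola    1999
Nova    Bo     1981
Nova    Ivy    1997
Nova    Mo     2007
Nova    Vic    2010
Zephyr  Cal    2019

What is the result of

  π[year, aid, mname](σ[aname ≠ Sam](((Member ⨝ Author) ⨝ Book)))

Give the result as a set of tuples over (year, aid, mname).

{(1981, 12, Bo), (1981, 8, Bo), (1997, 12, Ivy), (1997, 8, Ivy), (2007, 12, Mo), (2007, 8, Mo), (2010, 12, Vic), (2010, 8, Vic), (2019, 32, Cal), (2019, 39, Cal)}

Joining Member and Author on title, genre yields {(Nova, x1, 12, Mo), (Nova, x1, 12, Sam), (Nova, x1, 8, Mo), (Nova, x1, 8, Sam), (Zephyr, x2, 32, Xia), (Zephyr, x2, 39, Xia)}.
Joining (Member ⨝ Author) and Book on title yields {(Nova, x1, 12, Mo, Bo, 1981), (Nova, x1, 12, Mo, Ivy, 1997), (Nova, x1, 12, Mo, Mo, 2007), (Nova, x1, 12, Mo, Vic, 2010), (Nova, x1, 12, Sam, Bo, 1981), (Nova, x1, 12, Sam, Ivy, 1997), (Nova, x1, 12, Sam, Mo, 2007), (Nova, x1, 12, Sam, Vic, 2010), (Nova, x1, 8, Mo, Bo, 1981), (Nova, x1, 8, Mo, Ivy, 1997), (Nova, x1, 8, Mo, Mo, 2007), (Nova, x1, 8, Mo, Vic, 2010), (Nova, x1, 8, Sam, Bo, 1981), (Nova, x1, 8, Sam, Ivy, 1997), (Nova, x1, 8, Sam, Mo, 2007), (Nova, x1, 8, Sam, Vic, 2010), (Zephyr, x2, 32, Xia, Cal, 2019), (Zephyr, x2, 39, Xia, Cal, 2019)}.
Filtering on aname ≠ Sam leaves {(Nova, x1, 12, Mo, Bo, 1981), (Nova, x1, 12, Mo, Ivy, 1997), (Nova, x1, 12, Mo, Mo, 2007), (Nova, x1, 12, Mo, Vic, 2010), (Nova, x1, 8, Mo, Bo, 1981), (Nova, x1, 8, Mo, Ivy, 1997), (Nova, x1, 8, Mo, Mo, 2007), (Nova, x1, 8, Mo, Vic, 2010), (Zephyr, x2, 32, Xia, Cal, 2019), (Zephyr, x2, 39, Xia, Cal, 2019)}.
Keep only column(s) year, aid, mname: {(1981, 12, Bo), (1981, 8, Bo), (1997, 12, Ivy), (1997, 8, Ivy), (2007, 12, Mo), (2007, 8, Mo), (2010, 12, Vic), (2010, 8, Vic), (2019, 32, Cal), (2019, 39, Cal)}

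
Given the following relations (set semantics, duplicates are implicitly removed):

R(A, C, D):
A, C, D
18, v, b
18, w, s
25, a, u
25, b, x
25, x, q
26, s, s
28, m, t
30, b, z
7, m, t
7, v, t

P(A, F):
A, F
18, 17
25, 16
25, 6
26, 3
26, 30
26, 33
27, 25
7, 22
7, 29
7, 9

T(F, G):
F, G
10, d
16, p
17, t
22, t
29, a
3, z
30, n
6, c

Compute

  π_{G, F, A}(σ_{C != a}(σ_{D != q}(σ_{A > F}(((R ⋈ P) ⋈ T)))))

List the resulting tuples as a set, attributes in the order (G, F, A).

R ⋈ P (natural join on A): {(18, v, b, 17), (18, w, s, 17), (25, a, u, 16), (25, a, u, 6), (25, b, x, 16), (25, b, x, 6), (25, x, q, 16), (25, x, q, 6), (26, s, s, 3), (26, s, s, 30), (26, s, s, 33), (7, m, t, 22), (7, m, t, 29), (7, m, t, 9), (7, v, t, 22), (7, v, t, 29), (7, v, t, 9)}
(R ⋈ P) ⋈ T (natural join on F): {(18, v, b, 17, t), (18, w, s, 17, t), (25, a, u, 16, p), (25, a, u, 6, c), (25, b, x, 16, p), (25, b, x, 6, c), (25, x, q, 16, p), (25, x, q, 6, c), (26, s, s, 3, z), (26, s, s, 30, n), (7, m, t, 22, t), (7, m, t, 29, a), (7, v, t, 22, t), (7, v, t, 29, a)}
Selection A > F: {(18, v, b, 17, t), (18, w, s, 17, t), (25, a, u, 16, p), (25, a, u, 6, c), (25, b, x, 16, p), (25, b, x, 6, c), (25, x, q, 16, p), (25, x, q, 6, c), (26, s, s, 3, z)}
Selection D != q: {(18, v, b, 17, t), (18, w, s, 17, t), (25, a, u, 16, p), (25, a, u, 6, c), (25, b, x, 16, p), (25, b, x, 6, c), (26, s, s, 3, z)}
Selection C != a: {(18, v, b, 17, t), (18, w, s, 17, t), (25, b, x, 16, p), (25, b, x, 6, c), (26, s, s, 3, z)}
π_{G, F, A} gives {(c, 6, 25), (p, 16, 25), (t, 17, 18), (z, 3, 26)} (1 duplicate(s) eliminated).

{(c, 6, 25), (p, 16, 25), (t, 17, 18), (z, 3, 26)}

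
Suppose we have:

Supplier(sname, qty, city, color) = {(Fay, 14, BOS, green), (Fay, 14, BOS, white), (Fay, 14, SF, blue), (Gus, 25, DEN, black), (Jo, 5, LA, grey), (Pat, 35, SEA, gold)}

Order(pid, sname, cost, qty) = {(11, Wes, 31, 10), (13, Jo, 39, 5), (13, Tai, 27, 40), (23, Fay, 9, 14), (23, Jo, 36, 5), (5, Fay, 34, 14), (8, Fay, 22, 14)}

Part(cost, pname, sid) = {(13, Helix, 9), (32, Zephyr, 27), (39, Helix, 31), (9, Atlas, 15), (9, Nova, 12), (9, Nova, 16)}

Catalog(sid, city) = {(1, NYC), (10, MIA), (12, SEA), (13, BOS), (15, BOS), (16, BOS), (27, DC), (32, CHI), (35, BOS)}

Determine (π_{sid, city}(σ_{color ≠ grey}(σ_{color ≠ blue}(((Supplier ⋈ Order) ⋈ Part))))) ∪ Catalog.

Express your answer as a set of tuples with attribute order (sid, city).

{(1, NYC), (10, MIA), (12, BOS), (12, SEA), (13, BOS), (15, BOS), (16, BOS), (27, DC), (32, CHI), (35, BOS)}

Supplier ⋈ Order (natural join on sname, qty): {(Fay, 14, BOS, green, 23, 9), (Fay, 14, BOS, green, 5, 34), (Fay, 14, BOS, green, 8, 22), (Fay, 14, BOS, white, 23, 9), (Fay, 14, BOS, white, 5, 34), (Fay, 14, BOS, white, 8, 22), (Fay, 14, SF, blue, 23, 9), (Fay, 14, SF, blue, 5, 34), (Fay, 14, SF, blue, 8, 22), (Jo, 5, LA, grey, 13, 39), (Jo, 5, LA, grey, 23, 36)}
(Supplier ⋈ Order) ⋈ Part (natural join on cost): {(Fay, 14, BOS, green, 23, 9, Atlas, 15), (Fay, 14, BOS, green, 23, 9, Nova, 12), (Fay, 14, BOS, green, 23, 9, Nova, 16), (Fay, 14, BOS, white, 23, 9, Atlas, 15), (Fay, 14, BOS, white, 23, 9, Nova, 12), (Fay, 14, BOS, white, 23, 9, Nova, 16), (Fay, 14, SF, blue, 23, 9, Atlas, 15), (Fay, 14, SF, blue, 23, 9, Nova, 12), (Fay, 14, SF, blue, 23, 9, Nova, 16), (Jo, 5, LA, grey, 13, 39, Helix, 31)}
Selection color ≠ blue: {(Fay, 14, BOS, green, 23, 9, Atlas, 15), (Fay, 14, BOS, green, 23, 9, Nova, 12), (Fay, 14, BOS, green, 23, 9, Nova, 16), (Fay, 14, BOS, white, 23, 9, Atlas, 15), (Fay, 14, BOS, white, 23, 9, Nova, 12), (Fay, 14, BOS, white, 23, 9, Nova, 16), (Jo, 5, LA, grey, 13, 39, Helix, 31)}
Selection color ≠ grey: {(Fay, 14, BOS, green, 23, 9, Atlas, 15), (Fay, 14, BOS, green, 23, 9, Nova, 12), (Fay, 14, BOS, green, 23, 9, Nova, 16), (Fay, 14, BOS, white, 23, 9, Atlas, 15), (Fay, 14, BOS, white, 23, 9, Nova, 12), (Fay, 14, BOS, white, 23, 9, Nova, 16)}
Projecting to sid, city (3 duplicate(s) eliminated): {(12, BOS), (15, BOS), (16, BOS)}
Taking the union: {(1, NYC), (10, MIA), (12, BOS), (12, SEA), (13, BOS), (15, BOS), (16, BOS), (27, DC), (32, CHI), (35, BOS)}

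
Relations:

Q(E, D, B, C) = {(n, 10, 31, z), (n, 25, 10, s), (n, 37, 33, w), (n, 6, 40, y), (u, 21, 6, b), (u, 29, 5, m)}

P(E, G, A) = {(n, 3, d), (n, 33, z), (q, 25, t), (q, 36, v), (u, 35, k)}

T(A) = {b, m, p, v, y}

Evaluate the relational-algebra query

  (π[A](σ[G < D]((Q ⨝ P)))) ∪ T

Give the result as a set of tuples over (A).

{b, d, m, p, v, y, z}

Natural join on E: {(n, 10, 31, z, 3, d), (n, 10, 31, z, 33, z), (n, 25, 10, s, 3, d), (n, 25, 10, s, 33, z), (n, 37, 33, w, 3, d), (n, 37, 33, w, 33, z), (n, 6, 40, y, 3, d), (n, 6, 40, y, 33, z), (u, 21, 6, b, 35, k), (u, 29, 5, m, 35, k)}
σ[G < D]: keep tuples satisfying G < D → {(n, 10, 31, z, 3, d), (n, 25, 10, s, 3, d), (n, 37, 33, w, 3, d), (n, 37, 33, w, 33, z), (n, 6, 40, y, 3, d)}
π_{A} gives {d, z} (3 duplicate(s) eliminated).
Set union of the two operands is {b, d, m, p, v, y, z}.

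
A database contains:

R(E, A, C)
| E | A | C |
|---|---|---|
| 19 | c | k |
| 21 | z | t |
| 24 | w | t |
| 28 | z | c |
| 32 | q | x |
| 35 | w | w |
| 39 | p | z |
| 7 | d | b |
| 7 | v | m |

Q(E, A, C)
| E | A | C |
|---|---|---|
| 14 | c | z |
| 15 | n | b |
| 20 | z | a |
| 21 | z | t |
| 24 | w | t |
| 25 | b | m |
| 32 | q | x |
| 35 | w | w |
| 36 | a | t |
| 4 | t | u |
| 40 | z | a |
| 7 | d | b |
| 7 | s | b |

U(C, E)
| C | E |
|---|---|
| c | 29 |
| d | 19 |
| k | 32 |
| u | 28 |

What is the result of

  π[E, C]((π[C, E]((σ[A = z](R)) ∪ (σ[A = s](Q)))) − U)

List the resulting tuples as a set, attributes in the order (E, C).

{(21, t), (28, c), (7, b)}

Filtering on A = z leaves {(21, z, t), (28, z, c)}.
Filtering on A = s leaves {(7, s, b)}.
Set union of the two operands is {(21, z, t), (28, z, c), (7, s, b)}.
π[C, E]: project onto (C, E) → {(b, 7), (c, 28), (t, 21)}
Set difference of the two operands is {(b, 7), (c, 28), (t, 21)}.
π[E, C]: project onto (E, C) → {(21, t), (28, c), (7, b)}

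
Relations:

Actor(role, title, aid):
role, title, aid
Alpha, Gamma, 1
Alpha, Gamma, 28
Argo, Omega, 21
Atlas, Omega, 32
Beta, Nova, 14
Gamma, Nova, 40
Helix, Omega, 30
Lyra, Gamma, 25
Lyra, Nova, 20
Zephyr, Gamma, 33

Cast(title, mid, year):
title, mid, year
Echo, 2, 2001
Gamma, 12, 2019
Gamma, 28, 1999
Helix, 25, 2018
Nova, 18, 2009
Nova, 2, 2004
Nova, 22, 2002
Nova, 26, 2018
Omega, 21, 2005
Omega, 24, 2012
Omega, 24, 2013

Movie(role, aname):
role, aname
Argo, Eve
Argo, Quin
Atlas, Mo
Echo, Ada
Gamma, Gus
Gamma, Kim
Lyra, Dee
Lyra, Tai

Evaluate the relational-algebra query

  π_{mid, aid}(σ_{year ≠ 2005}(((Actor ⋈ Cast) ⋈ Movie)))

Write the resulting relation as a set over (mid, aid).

Actor ⋈ Cast (natural join on title): {(Alpha, Gamma, 1, 12, 2019), (Alpha, Gamma, 1, 28, 1999), (Alpha, Gamma, 28, 12, 2019), (Alpha, Gamma, 28, 28, 1999), (Argo, Omega, 21, 21, 2005), (Argo, Omega, 21, 24, 2012), (Argo, Omega, 21, 24, 2013), (Atlas, Omega, 32, 21, 2005), (Atlas, Omega, 32, 24, 2012), (Atlas, Omega, 32, 24, 2013), (Beta, Nova, 14, 18, 2009), (Beta, Nova, 14, 2, 2004), (Beta, Nova, 14, 22, 2002), (Beta, Nova, 14, 26, 2018), (Gamma, Nova, 40, 18, 2009), (Gamma, Nova, 40, 2, 2004), (Gamma, Nova, 40, 22, 2002), (Gamma, Nova, 40, 26, 2018), (Helix, Omega, 30, 21, 2005), (Helix, Omega, 30, 24, 2012), (Helix, Omega, 30, 24, 2013), (Lyra, Gamma, 25, 12, 2019), (Lyra, Gamma, 25, 28, 1999), (Lyra, Nova, 20, 18, 2009), (Lyra, Nova, 20, 2, 2004), (Lyra, Nova, 20, 22, 2002), (Lyra, Nova, 20, 26, 2018), (Zephyr, Gamma, 33, 12, 2019), (Zephyr, Gamma, 33, 28, 1999)}
(Actor ⋈ Cast) ⋈ Movie (natural join on role): {(Argo, Omega, 21, 21, 2005, Eve), (Argo, Omega, 21, 21, 2005, Quin), (Argo, Omega, 21, 24, 2012, Eve), (Argo, Omega, 21, 24, 2012, Quin), (Argo, Omega, 21, 24, 2013, Eve), (Argo, Omega, 21, 24, 2013, Quin), (Atlas, Omega, 32, 21, 2005, Mo), (Atlas, Omega, 32, 24, 2012, Mo), (Atlas, Omega, 32, 24, 2013, Mo), (Gamma, Nova, 40, 18, 2009, Gus), (Gamma, Nova, 40, 18, 2009, Kim), (Gamma, Nova, 40, 2, 2004, Gus), (Gamma, Nova, 40, 2, 2004, Kim), (Gamma, Nova, 40, 22, 2002, Gus), (Gamma, Nova, 40, 22, 2002, Kim), (Gamma, Nova, 40, 26, 2018, Gus), (Gamma, Nova, 40, 26, 2018, Kim), (Lyra, Gamma, 25, 12, 2019, Dee), (Lyra, Gamma, 25, 12, 2019, Tai), (Lyra, Gamma, 25, 28, 1999, Dee), (Lyra, Gamma, 25, 28, 1999, Tai), (Lyra, Nova, 20, 18, 2009, Dee), (Lyra, Nova, 20, 18, 2009, Tai), (Lyra, Nova, 20, 2, 2004, Dee), (Lyra, Nova, 20, 2, 2004, Tai), (Lyra, Nova, 20, 22, 2002, Dee), (Lyra, Nova, 20, 22, 2002, Tai), (Lyra, Nova, 20, 26, 2018, Dee), (Lyra, Nova, 20, 26, 2018, Tai)}
σ[year ≠ 2005]: keep tuples satisfying year ≠ 2005 → {(Argo, Omega, 21, 24, 2012, Eve), (Argo, Omega, 21, 24, 2012, Quin), (Argo, Omega, 21, 24, 2013, Eve), (Argo, Omega, 21, 24, 2013, Quin), (Atlas, Omega, 32, 24, 2012, Mo), (Atlas, Omega, 32, 24, 2013, Mo), (Gamma, Nova, 40, 18, 2009, Gus), (Gamma, Nova, 40, 18, 2009, Kim), (Gamma, Nova, 40, 2, 2004, Gus), (Gamma, Nova, 40, 2, 2004, Kim), (Gamma, Nova, 40, 22, 2002, Gus), (Gamma, Nova, 40, 22, 2002, Kim), (Gamma, Nova, 40, 26, 2018, Gus), (Gamma, Nova, 40, 26, 2018, Kim), (Lyra, Gamma, 25, 12, 2019, Dee), (Lyra, Gamma, 25, 12, 2019, Tai), (Lyra, Gamma, 25, 28, 1999, Dee), (Lyra, Gamma, 25, 28, 1999, Tai), (Lyra, Nova, 20, 18, 2009, Dee), (Lyra, Nova, 20, 18, 2009, Tai), (Lyra, Nova, 20, 2, 2004, Dee), (Lyra, Nova, 20, 2, 2004, Tai), (Lyra, Nova, 20, 22, 2002, Dee), (Lyra, Nova, 20, 22, 2002, Tai), (Lyra, Nova, 20, 26, 2018, Dee), (Lyra, Nova, 20, 26, 2018, Tai)}
Keep only column(s) mid, aid (14 duplicate(s) eliminated): {(12, 25), (18, 20), (18, 40), (2, 20), (2, 40), (22, 20), (22, 40), (24, 21), (24, 32), (26, 20), (26, 40), (28, 25)}

{(12, 25), (18, 20), (18, 40), (2, 20), (2, 40), (22, 20), (22, 40), (24, 21), (24, 32), (26, 20), (26, 40), (28, 25)}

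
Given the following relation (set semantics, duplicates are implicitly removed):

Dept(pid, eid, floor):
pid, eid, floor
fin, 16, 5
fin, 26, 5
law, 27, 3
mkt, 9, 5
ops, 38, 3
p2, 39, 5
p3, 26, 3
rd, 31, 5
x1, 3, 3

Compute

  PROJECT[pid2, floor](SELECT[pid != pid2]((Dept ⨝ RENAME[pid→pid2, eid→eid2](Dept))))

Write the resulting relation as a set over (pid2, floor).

ρ[pid→pid2, eid→eid2]: schema becomes (pid2, eid2, floor); tuples unchanged.
Natural join on floor: {(fin, 16, 5, fin, 16), (fin, 16, 5, fin, 26), (fin, 16, 5, mkt, 9), (fin, 16, 5, p2, 39), (fin, 16, 5, rd, 31), (fin, 26, 5, fin, 16), (fin, 26, 5, fin, 26), (fin, 26, 5, mkt, 9), (fin, 26, 5, p2, 39), (fin, 26, 5, rd, 31), (law, 27, 3, law, 27), (law, 27, 3, ops, 38), (law, 27, 3, p3, 26), (law, 27, 3, x1, 3), (mkt, 9, 5, fin, 16), (mkt, 9, 5, fin, 26), (mkt, 9, 5, mkt, 9), (mkt, 9, 5, p2, 39), (mkt, 9, 5, rd, 31), (ops, 38, 3, law, 27), (ops, 38, 3, ops, 38), (ops, 38, 3, p3, 26), (ops, 38, 3, x1, 3), (p2, 39, 5, fin, 16), (p2, 39, 5, fin, 26), (p2, 39, 5, mkt, 9), (p2, 39, 5, p2, 39), (p2, 39, 5, rd, 31), (p3, 26, 3, law, 27), (p3, 26, 3, ops, 38), (p3, 26, 3, p3, 26), (p3, 26, 3, x1, 3), (rd, 31, 5, fin, 16), (rd, 31, 5, fin, 26), (rd, 31, 5, mkt, 9), (rd, 31, 5, p2, 39), (rd, 31, 5, rd, 31), (x1, 3, 3, law, 27), (x1, 3, 3, ops, 38), (x1, 3, 3, p3, 26), (x1, 3, 3, x1, 3)}
σ[pid != pid2]: keep tuples satisfying pid != pid2 → {(fin, 16, 5, mkt, 9), (fin, 16, 5, p2, 39), (fin, 16, 5, rd, 31), (fin, 26, 5, mkt, 9), (fin, 26, 5, p2, 39), (fin, 26, 5, rd, 31), (law, 27, 3, ops, 38), (law, 27, 3, p3, 26), (law, 27, 3, x1, 3), (mkt, 9, 5, fin, 16), (mkt, 9, 5, fin, 26), (mkt, 9, 5, p2, 39), (mkt, 9, 5, rd, 31), (ops, 38, 3, law, 27), (ops, 38, 3, p3, 26), (ops, 38, 3, x1, 3), (p2, 39, 5, fin, 16), (p2, 39, 5, fin, 26), (p2, 39, 5, mkt, 9), (p2, 39, 5, rd, 31), (p3, 26, 3, law, 27), (p3, 26, 3, ops, 38), (p3, 26, 3, x1, 3), (rd, 31, 5, fin, 16), (rd, 31, 5, fin, 26), (rd, 31, 5, mkt, 9), (rd, 31, 5, p2, 39), (x1, 3, 3, law, 27), (x1, 3, 3, ops, 38), (x1, 3, 3, p3, 26)}
Keep only column(s) pid2, floor (22 duplicate(s) eliminated): {(fin, 5), (law, 3), (mkt, 5), (ops, 3), (p2, 5), (p3, 3), (rd, 5), (x1, 3)}

{(fin, 5), (law, 3), (mkt, 5), (ops, 3), (p2, 5), (p3, 3), (rd, 5), (x1, 3)}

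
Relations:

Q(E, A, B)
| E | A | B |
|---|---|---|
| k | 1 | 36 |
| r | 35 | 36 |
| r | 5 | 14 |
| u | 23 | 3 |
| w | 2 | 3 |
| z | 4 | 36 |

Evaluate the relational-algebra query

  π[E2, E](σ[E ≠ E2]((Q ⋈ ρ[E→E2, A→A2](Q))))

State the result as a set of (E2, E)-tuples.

ρ[E→E2, A→A2]: schema becomes (E2, A2, B); tuples unchanged.
Joining Q and ρ[E→E2, A→A2](Q) on B yields {(k, 1, 36, k, 1), (k, 1, 36, r, 35), (k, 1, 36, z, 4), (r, 35, 36, k, 1), (r, 35, 36, r, 35), (r, 35, 36, z, 4), (r, 5, 14, r, 5), (u, 23, 3, u, 23), (u, 23, 3, w, 2), (w, 2, 3, u, 23), (w, 2, 3, w, 2), (z, 4, 36, k, 1), (z, 4, 36, r, 35), (z, 4, 36, z, 4)}.
Apply σ_{E ≠ E2}; surviving tuples: {(k, 1, 36, r, 35), (k, 1, 36, z, 4), (r, 35, 36, k, 1), (r, 35, 36, z, 4), (u, 23, 3, w, 2), (w, 2, 3, u, 23), (z, 4, 36, k, 1), (z, 4, 36, r, 35)}
Keep only column(s) E2, E: {(k, r), (k, z), (r, k), (r, z), (u, w), (w, u), (z, k), (z, r)}

{(k, r), (k, z), (r, k), (r, z), (u, w), (w, u), (z, k), (z, r)}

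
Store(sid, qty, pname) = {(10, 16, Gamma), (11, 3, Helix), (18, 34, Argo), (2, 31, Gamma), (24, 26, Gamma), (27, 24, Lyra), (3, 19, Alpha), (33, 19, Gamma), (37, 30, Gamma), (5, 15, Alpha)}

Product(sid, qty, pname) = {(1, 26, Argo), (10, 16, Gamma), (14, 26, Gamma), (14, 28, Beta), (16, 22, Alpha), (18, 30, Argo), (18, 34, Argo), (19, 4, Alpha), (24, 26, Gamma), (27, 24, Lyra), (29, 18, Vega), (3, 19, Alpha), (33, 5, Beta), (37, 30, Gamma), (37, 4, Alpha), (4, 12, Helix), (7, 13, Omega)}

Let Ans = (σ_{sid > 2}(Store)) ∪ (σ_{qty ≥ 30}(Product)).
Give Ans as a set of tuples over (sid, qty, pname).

Apply σ_{sid > 2}; surviving tuples: {(10, 16, Gamma), (11, 3, Helix), (18, 34, Argo), (24, 26, Gamma), (27, 24, Lyra), (3, 19, Alpha), (33, 19, Gamma), (37, 30, Gamma), (5, 15, Alpha)}
Apply σ_{qty ≥ 30}; surviving tuples: {(18, 30, Argo), (18, 34, Argo), (37, 30, Gamma)}
Set union of the two operands is {(10, 16, Gamma), (11, 3, Helix), (18, 30, Argo), (18, 34, Argo), (24, 26, Gamma), (27, 24, Lyra), (3, 19, Alpha), (33, 19, Gamma), (37, 30, Gamma), (5, 15, Alpha)}.

{(10, 16, Gamma), (11, 3, Helix), (18, 30, Argo), (18, 34, Argo), (24, 26, Gamma), (27, 24, Lyra), (3, 19, Alpha), (33, 19, Gamma), (37, 30, Gamma), (5, 15, Alpha)}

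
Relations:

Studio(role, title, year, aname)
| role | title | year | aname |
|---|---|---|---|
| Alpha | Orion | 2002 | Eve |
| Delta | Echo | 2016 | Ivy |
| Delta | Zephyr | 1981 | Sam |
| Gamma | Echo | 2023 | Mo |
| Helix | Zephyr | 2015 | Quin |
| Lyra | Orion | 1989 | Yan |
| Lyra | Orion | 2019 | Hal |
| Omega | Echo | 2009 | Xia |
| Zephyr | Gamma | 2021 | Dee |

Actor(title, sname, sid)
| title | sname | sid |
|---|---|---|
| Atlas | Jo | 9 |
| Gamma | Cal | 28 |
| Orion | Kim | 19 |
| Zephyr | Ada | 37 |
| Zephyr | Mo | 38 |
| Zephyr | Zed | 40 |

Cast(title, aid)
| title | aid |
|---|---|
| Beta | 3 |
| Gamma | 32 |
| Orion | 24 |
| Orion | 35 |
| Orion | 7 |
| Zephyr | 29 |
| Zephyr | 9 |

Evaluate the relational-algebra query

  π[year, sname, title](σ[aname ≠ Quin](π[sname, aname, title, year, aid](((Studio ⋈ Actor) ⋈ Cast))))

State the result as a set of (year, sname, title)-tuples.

Natural join on title: {(Alpha, Orion, 2002, Eve, Kim, 19), (Delta, Zephyr, 1981, Sam, Ada, 37), (Delta, Zephyr, 1981, Sam, Mo, 38), (Delta, Zephyr, 1981, Sam, Zed, 40), (Helix, Zephyr, 2015, Quin, Ada, 37), (Helix, Zephyr, 2015, Quin, Mo, 38), (Helix, Zephyr, 2015, Quin, Zed, 40), (Lyra, Orion, 1989, Yan, Kim, 19), (Lyra, Orion, 2019, Hal, Kim, 19), (Zephyr, Gamma, 2021, Dee, Cal, 28)}
Natural join on title: {(Alpha, Orion, 2002, Eve, Kim, 19, 24), (Alpha, Orion, 2002, Eve, Kim, 19, 35), (Alpha, Orion, 2002, Eve, Kim, 19, 7), (Delta, Zephyr, 1981, Sam, Ada, 37, 29), (Delta, Zephyr, 1981, Sam, Ada, 37, 9), (Delta, Zephyr, 1981, Sam, Mo, 38, 29), (Delta, Zephyr, 1981, Sam, Mo, 38, 9), (Delta, Zephyr, 1981, Sam, Zed, 40, 29), (Delta, Zephyr, 1981, Sam, Zed, 40, 9), (Helix, Zephyr, 2015, Quin, Ada, 37, 29), (Helix, Zephyr, 2015, Quin, Ada, 37, 9), (Helix, Zephyr, 2015, Quin, Mo, 38, 29), (Helix, Zephyr, 2015, Quin, Mo, 38, 9), (Helix, Zephyr, 2015, Quin, Zed, 40, 29), (Helix, Zephyr, 2015, Quin, Zed, 40, 9), (Lyra, Orion, 1989, Yan, Kim, 19, 24), (Lyra, Orion, 1989, Yan, Kim, 19, 35), (Lyra, Orion, 1989, Yan, Kim, 19, 7), (Lyra, Orion, 2019, Hal, Kim, 19, 24), (Lyra, Orion, 2019, Hal, Kim, 19, 35), (Lyra, Orion, 2019, Hal, Kim, 19, 7), (Zephyr, Gamma, 2021, Dee, Cal, 28, 32)}
π[sname, aname, title, year, aid]: project onto (sname, aname, title, year, aid) → {(Ada, Quin, Zephyr, 2015, 29), (Ada, Quin, Zephyr, 2015, 9), (Ada, Sam, Zephyr, 1981, 29), (Ada, Sam, Zephyr, 1981, 9), (Cal, Dee, Gamma, 2021, 32), (Kim, Eve, Orion, 2002, 24), (Kim, Eve, Orion, 2002, 35), (Kim, Eve, Orion, 2002, 7), (Kim, Hal, Orion, 2019, 24), (Kim, Hal, Orion, 2019, 35), (Kim, Hal, Orion, 2019, 7), (Kim, Yan, Orion, 1989, 24), (Kim, Yan, Orion, 1989, 35), (Kim, Yan, Orion, 1989, 7), (Mo, Quin, Zephyr, 2015, 29), (Mo, Quin, Zephyr, 2015, 9), (Mo, Sam, Zephyr, 1981, 29), (Mo, Sam, Zephyr, 1981, 9), (Zed, Quin, Zephyr, 2015, 29), (Zed, Quin, Zephyr, 2015, 9), (Zed, Sam, Zephyr, 1981, 29), (Zed, Sam, Zephyr, 1981, 9)}
Selection aname ≠ Quin: {(Ada, Sam, Zephyr, 1981, 29), (Ada, Sam, Zephyr, 1981, 9), (Cal, Dee, Gamma, 2021, 32), (Kim, Eve, Orion, 2002, 24), (Kim, Eve, Orion, 2002, 35), (Kim, Eve, Orion, 2002, 7), (Kim, Hal, Orion, 2019, 24), (Kim, Hal, Orion, 2019, 35), (Kim, Hal, Orion, 2019, 7), (Kim, Yan, Orion, 1989, 24), (Kim, Yan, Orion, 1989, 35), (Kim, Yan, Orion, 1989, 7), (Mo, Sam, Zephyr, 1981, 29), (Mo, Sam, Zephyr, 1981, 9), (Zed, Sam, Zephyr, 1981, 29), (Zed, Sam, Zephyr, 1981, 9)}
π[year, sname, title]: project onto (year, sname, title) (9 duplicate(s) eliminated) → {(1981, Ada, Zephyr), (1981, Mo, Zephyr), (1981, Zed, Zephyr), (1989, Kim, Orion), (2002, Kim, Orion), (2019, Kim, Orion), (2021, Cal, Gamma)}

{(1981, Ada, Zephyr), (1981, Mo, Zephyr), (1981, Zed, Zephyr), (1989, Kim, Orion), (2002, Kim, Orion), (2019, Kim, Orion), (2021, Cal, Gamma)}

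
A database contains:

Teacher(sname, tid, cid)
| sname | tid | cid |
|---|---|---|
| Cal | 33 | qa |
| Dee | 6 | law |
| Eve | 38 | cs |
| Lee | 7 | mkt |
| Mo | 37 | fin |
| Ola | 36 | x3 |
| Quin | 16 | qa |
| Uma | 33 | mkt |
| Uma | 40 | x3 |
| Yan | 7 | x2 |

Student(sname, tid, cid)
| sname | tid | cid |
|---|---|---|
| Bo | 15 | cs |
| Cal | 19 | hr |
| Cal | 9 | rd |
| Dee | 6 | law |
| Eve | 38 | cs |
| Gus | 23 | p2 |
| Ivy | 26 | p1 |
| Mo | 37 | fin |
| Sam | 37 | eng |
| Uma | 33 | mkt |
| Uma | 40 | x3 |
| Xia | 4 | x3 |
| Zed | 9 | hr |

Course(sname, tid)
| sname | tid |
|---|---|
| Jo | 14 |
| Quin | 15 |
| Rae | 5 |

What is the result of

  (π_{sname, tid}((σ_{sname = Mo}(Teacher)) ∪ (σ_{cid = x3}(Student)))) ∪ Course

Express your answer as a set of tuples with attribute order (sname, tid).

{(Jo, 14), (Mo, 37), (Quin, 15), (Rae, 5), (Uma, 40), (Xia, 4)}

Filtering on sname = Mo leaves {(Mo, 37, fin)}.
Filtering on cid = x3 leaves {(Uma, 40, x3), (Xia, 4, x3)}.
Union: {(Mo, 37, fin)} with {(Uma, 40, x3), (Xia, 4, x3)} → {(Mo, 37, fin), (Uma, 40, x3), (Xia, 4, x3)}
π_{sname, tid} gives {(Mo, 37), (Uma, 40), (Xia, 4)}.
Union: {(Mo, 37), (Uma, 40), (Xia, 4)} with {(Jo, 14), (Quin, 15), (Rae, 5)} → {(Jo, 14), (Mo, 37), (Quin, 15), (Rae, 5), (Uma, 40), (Xia, 4)}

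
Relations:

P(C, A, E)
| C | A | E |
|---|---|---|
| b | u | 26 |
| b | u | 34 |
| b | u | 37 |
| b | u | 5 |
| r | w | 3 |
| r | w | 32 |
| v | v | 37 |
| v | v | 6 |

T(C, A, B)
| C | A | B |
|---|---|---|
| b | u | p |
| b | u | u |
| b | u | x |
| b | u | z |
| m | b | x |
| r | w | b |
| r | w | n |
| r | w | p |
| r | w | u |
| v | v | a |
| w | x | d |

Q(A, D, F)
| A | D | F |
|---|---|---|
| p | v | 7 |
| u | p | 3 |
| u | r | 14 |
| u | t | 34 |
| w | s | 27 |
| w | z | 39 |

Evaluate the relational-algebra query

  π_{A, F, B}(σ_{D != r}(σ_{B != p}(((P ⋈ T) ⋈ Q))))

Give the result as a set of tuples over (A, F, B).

{(u, 3, u), (u, 3, x), (u, 3, z), (u, 34, u), (u, 34, x), (u, 34, z), (w, 27, b), (w, 27, n), (w, 27, u), (w, 39, b), (w, 39, n), (w, 39, u)}

Natural join on C, A: {(b, u, 26, p), (b, u, 26, u), (b, u, 26, x), (b, u, 26, z), (b, u, 34, p), (b, u, 34, u), (b, u, 34, x), (b, u, 34, z), (b, u, 37, p), (b, u, 37, u), (b, u, 37, x), (b, u, 37, z), (b, u, 5, p), (b, u, 5, u), (b, u, 5, x), (b, u, 5, z), (r, w, 3, b), (r, w, 3, n), (r, w, 3, p), (r, w, 3, u), (r, w, 32, b), (r, w, 32, n), (r, w, 32, p), (r, w, 32, u), (v, v, 37, a), (v, v, 6, a)}
Natural join on A: {(b, u, 26, p, p, 3), (b, u, 26, p, r, 14), (b, u, 26, p, t, 34), (b, u, 26, u, p, 3), (b, u, 26, u, r, 14), (b, u, 26, u, t, 34), (b, u, 26, x, p, 3), (b, u, 26, x, r, 14), (b, u, 26, x, t, 34), (b, u, 26, z, p, 3), (b, u, 26, z, r, 14), (b, u, 26, z, t, 34), (b, u, 34, p, p, 3), (b, u, 34, p, r, 14), (b, u, 34, p, t, 34), (b, u, 34, u, p, 3), (b, u, 34, u, r, 14), (b, u, 34, u, t, 34), (b, u, 34, x, p, 3), (b, u, 34, x, r, 14), (b, u, 34, x, t, 34), (b, u, 34, z, p, 3), (b, u, 34, z, r, 14), (b, u, 34, z, t, 34), (b, u, 37, p, p, 3), (b, u, 37, p, r, 14), (b, u, 37, p, t, 34), (b, u, 37, u, p, 3), (b, u, 37, u, r, 14), (b, u, 37, u, t, 34), (b, u, 37, x, p, 3), (b, u, 37, x, r, 14), (b, u, 37, x, t, 34), (b, u, 37, z, p, 3), (b, u, 37, z, r, 14), (b, u, 37, z, t, 34), (b, u, 5, p, p, 3), (b, u, 5, p, r, 14), (b, u, 5, p, t, 34), (b, u, 5, u, p, 3), (b, u, 5, u, r, 14), (b, u, 5, u, t, 34), (b, u, 5, x, p, 3), (b, u, 5, x, r, 14), (b, u, 5, x, t, 34), (b, u, 5, z, p, 3), (b, u, 5, z, r, 14), (b, u, 5, z, t, 34), (r, w, 3, b, s, 27), (r, w, 3, b, z, 39), (r, w, 3, n, s, 27), (r, w, 3, n, z, 39), (r, w, 3, p, s, 27), (r, w, 3, p, z, 39), (r, w, 3, u, s, 27), (r, w, 3, u, z, 39), (r, w, 32, b, s, 27), (r, w, 32, b, z, 39), (r, w, 32, n, s, 27), (r, w, 32, n, z, 39), (r, w, 32, p, s, 27), (r, w, 32, p, z, 39), (r, w, 32, u, s, 27), (r, w, 32, u, z, 39)}
Apply σ_{B != p}; surviving tuples: {(b, u, 26, u, p, 3), (b, u, 26, u, r, 14), (b, u, 26, u, t, 34), (b, u, 26, x, p, 3), (b, u, 26, x, r, 14), (b, u, 26, x, t, 34), (b, u, 26, z, p, 3), (b, u, 26, z, r, 14), (b, u, 26, z, t, 34), (b, u, 34, u, p, 3), (b, u, 34, u, r, 14), (b, u, 34, u, t, 34), (b, u, 34, x, p, 3), (b, u, 34, x, r, 14), (b, u, 34, x, t, 34), (b, u, 34, z, p, 3), (b, u, 34, z, r, 14), (b, u, 34, z, t, 34), (b, u, 37, u, p, 3), (b, u, 37, u, r, 14), (b, u, 37, u, t, 34), (b, u, 37, x, p, 3), (b, u, 37, x, r, 14), (b, u, 37, x, t, 34), (b, u, 37, z, p, 3), (b, u, 37, z, r, 14), (b, u, 37, z, t, 34), (b, u, 5, u, p, 3), (b, u, 5, u, r, 14), (b, u, 5, u, t, 34), (b, u, 5, x, p, 3), (b, u, 5, x, r, 14), (b, u, 5, x, t, 34), (b, u, 5, z, p, 3), (b, u, 5, z, r, 14), (b, u, 5, z, t, 34), (r, w, 3, b, s, 27), (r, w, 3, b, z, 39), (r, w, 3, n, s, 27), (r, w, 3, n, z, 39), (r, w, 3, u, s, 27), (r, w, 3, u, z, 39), (r, w, 32, b, s, 27), (r, w, 32, b, z, 39), (r, w, 32, n, s, 27), (r, w, 32, n, z, 39), (r, w, 32, u, s, 27), (r, w, 32, u, z, 39)}
Apply σ_{D != r}; surviving tuples: {(b, u, 26, u, p, 3), (b, u, 26, u, t, 34), (b, u, 26, x, p, 3), (b, u, 26, x, t, 34), (b, u, 26, z, p, 3), (b, u, 26, z, t, 34), (b, u, 34, u, p, 3), (b, u, 34, u, t, 34), (b, u, 34, x, p, 3), (b, u, 34, x, t, 34), (b, u, 34, z, p, 3), (b, u, 34, z, t, 34), (b, u, 37, u, p, 3), (b, u, 37, u, t, 34), (b, u, 37, x, p, 3), (b, u, 37, x, t, 34), (b, u, 37, z, p, 3), (b, u, 37, z, t, 34), (b, u, 5, u, p, 3), (b, u, 5, u, t, 34), (b, u, 5, x, p, 3), (b, u, 5, x, t, 34), (b, u, 5, z, p, 3), (b, u, 5, z, t, 34), (r, w, 3, b, s, 27), (r, w, 3, b, z, 39), (r, w, 3, n, s, 27), (r, w, 3, n, z, 39), (r, w, 3, u, s, 27), (r, w, 3, u, z, 39), (r, w, 32, b, s, 27), (r, w, 32, b, z, 39), (r, w, 32, n, s, 27), (r, w, 32, n, z, 39), (r, w, 32, u, s, 27), (r, w, 32, u, z, 39)}
π_{A, F, B} gives {(u, 3, u), (u, 3, x), (u, 3, z), (u, 34, u), (u, 34, x), (u, 34, z), (w, 27, b), (w, 27, n), (w, 27, u), (w, 39, b), (w, 39, n), (w, 39, u)} (24 duplicate(s) eliminated).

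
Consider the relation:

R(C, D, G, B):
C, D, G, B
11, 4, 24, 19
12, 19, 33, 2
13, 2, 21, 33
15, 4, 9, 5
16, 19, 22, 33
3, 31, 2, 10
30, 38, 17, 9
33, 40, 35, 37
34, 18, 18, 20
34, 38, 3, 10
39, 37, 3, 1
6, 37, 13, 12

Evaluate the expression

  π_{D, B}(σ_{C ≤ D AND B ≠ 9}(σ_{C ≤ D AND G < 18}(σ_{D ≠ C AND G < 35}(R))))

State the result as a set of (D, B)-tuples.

{(31, 10), (37, 12), (38, 10)}

Filtering on D ≠ C AND G < 35 leaves {(11, 4, 24, 19), (12, 19, 33, 2), (13, 2, 21, 33), (15, 4, 9, 5), (16, 19, 22, 33), (3, 31, 2, 10), (30, 38, 17, 9), (34, 18, 18, 20), (34, 38, 3, 10), (39, 37, 3, 1), (6, 37, 13, 12)}.
Filtering on C ≤ D AND G < 18 leaves {(3, 31, 2, 10), (30, 38, 17, 9), (34, 38, 3, 10), (6, 37, 13, 12)}.
Filtering on C ≤ D AND B ≠ 9 leaves {(3, 31, 2, 10), (34, 38, 3, 10), (6, 37, 13, 12)}.
π_{D, B} gives {(31, 10), (37, 12), (38, 10)}.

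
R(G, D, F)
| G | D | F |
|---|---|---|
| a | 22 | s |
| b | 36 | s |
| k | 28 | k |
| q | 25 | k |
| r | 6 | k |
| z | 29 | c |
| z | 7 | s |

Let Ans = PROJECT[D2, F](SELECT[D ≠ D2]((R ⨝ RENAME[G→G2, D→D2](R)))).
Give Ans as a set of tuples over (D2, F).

ρ[G→G2, D→D2]: schema becomes (G2, D2, F); tuples unchanged.
Natural join on F: {(a, 22, s, a, 22), (a, 22, s, b, 36), (a, 22, s, z, 7), (b, 36, s, a, 22), (b, 36, s, b, 36), (b, 36, s, z, 7), (k, 28, k, k, 28), (k, 28, k, q, 25), (k, 28, k, r, 6), (q, 25, k, k, 28), (q, 25, k, q, 25), (q, 25, k, r, 6), (r, 6, k, k, 28), (r, 6, k, q, 25), (r, 6, k, r, 6), (z, 29, c, z, 29), (z, 7, s, a, 22), (z, 7, s, b, 36), (z, 7, s, z, 7)}
Apply σ_{D ≠ D2}; surviving tuples: {(a, 22, s, b, 36), (a, 22, s, z, 7), (b, 36, s, a, 22), (b, 36, s, z, 7), (k, 28, k, q, 25), (k, 28, k, r, 6), (q, 25, k, k, 28), (q, 25, k, r, 6), (r, 6, k, k, 28), (r, 6, k, q, 25), (z, 7, s, a, 22), (z, 7, s, b, 36)}
π[D2, F]: project onto (D2, F) (6 duplicate(s) eliminated) → {(22, s), (25, k), (28, k), (36, s), (6, k), (7, s)}

{(22, s), (25, k), (28, k), (36, s), (6, k), (7, s)}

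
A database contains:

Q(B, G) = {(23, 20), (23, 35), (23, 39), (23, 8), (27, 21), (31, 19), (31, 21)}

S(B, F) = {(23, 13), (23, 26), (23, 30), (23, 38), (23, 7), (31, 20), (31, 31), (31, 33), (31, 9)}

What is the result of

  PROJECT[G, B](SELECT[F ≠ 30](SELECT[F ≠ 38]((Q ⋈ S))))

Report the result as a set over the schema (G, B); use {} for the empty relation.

Joining Q and S on B yields {(23, 20, 13), (23, 20, 26), (23, 20, 30), (23, 20, 38), (23, 20, 7), (23, 35, 13), (23, 35, 26), (23, 35, 30), (23, 35, 38), (23, 35, 7), (23, 39, 13), (23, 39, 26), (23, 39, 30), (23, 39, 38), (23, 39, 7), (23, 8, 13), (23, 8, 26), (23, 8, 30), (23, 8, 38), (23, 8, 7), (31, 19, 20), (31, 19, 31), (31, 19, 33), (31, 19, 9), (31, 21, 20), (31, 21, 31), (31, 21, 33), (31, 21, 9)}.
Selection F ≠ 38: {(23, 20, 13), (23, 20, 26), (23, 20, 30), (23, 20, 7), (23, 35, 13), (23, 35, 26), (23, 35, 30), (23, 35, 7), (23, 39, 13), (23, 39, 26), (23, 39, 30), (23, 39, 7), (23, 8, 13), (23, 8, 26), (23, 8, 30), (23, 8, 7), (31, 19, 20), (31, 19, 31), (31, 19, 33), (31, 19, 9), (31, 21, 20), (31, 21, 31), (31, 21, 33), (31, 21, 9)}
Selection F ≠ 30: {(23, 20, 13), (23, 20, 26), (23, 20, 7), (23, 35, 13), (23, 35, 26), (23, 35, 7), (23, 39, 13), (23, 39, 26), (23, 39, 7), (23, 8, 13), (23, 8, 26), (23, 8, 7), (31, 19, 20), (31, 19, 31), (31, 19, 33), (31, 19, 9), (31, 21, 20), (31, 21, 31), (31, 21, 33), (31, 21, 9)}
π_{G, B} gives {(19, 31), (20, 23), (21, 31), (35, 23), (39, 23), (8, 23)} (14 duplicate(s) eliminated).

{(19, 31), (20, 23), (21, 31), (35, 23), (39, 23), (8, 23)}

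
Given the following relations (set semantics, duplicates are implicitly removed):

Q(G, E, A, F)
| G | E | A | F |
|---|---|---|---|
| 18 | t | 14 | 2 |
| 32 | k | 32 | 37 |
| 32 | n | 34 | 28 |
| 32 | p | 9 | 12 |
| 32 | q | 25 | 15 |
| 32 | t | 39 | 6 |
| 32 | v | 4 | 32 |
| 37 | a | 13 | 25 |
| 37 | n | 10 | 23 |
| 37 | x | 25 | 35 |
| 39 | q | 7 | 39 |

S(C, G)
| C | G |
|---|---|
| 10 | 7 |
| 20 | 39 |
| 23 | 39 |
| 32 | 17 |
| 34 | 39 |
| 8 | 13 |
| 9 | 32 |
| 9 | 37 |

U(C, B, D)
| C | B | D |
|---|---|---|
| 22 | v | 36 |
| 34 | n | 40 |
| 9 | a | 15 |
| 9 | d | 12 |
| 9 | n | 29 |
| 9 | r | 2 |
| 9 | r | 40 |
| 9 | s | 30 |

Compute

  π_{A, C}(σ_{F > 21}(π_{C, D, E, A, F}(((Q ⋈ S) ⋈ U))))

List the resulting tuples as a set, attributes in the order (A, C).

Natural join on G: {(32, k, 32, 37, 9), (32, n, 34, 28, 9), (32, p, 9, 12, 9), (32, q, 25, 15, 9), (32, t, 39, 6, 9), (32, v, 4, 32, 9), (37, a, 13, 25, 9), (37, n, 10, 23, 9), (37, x, 25, 35, 9), (39, q, 7, 39, 20), (39, q, 7, 39, 23), (39, q, 7, 39, 34)}
Natural join on C: {(32, k, 32, 37, 9, a, 15), (32, k, 32, 37, 9, d, 12), (32, k, 32, 37, 9, n, 29), (32, k, 32, 37, 9, r, 2), (32, k, 32, 37, 9, r, 40), (32, k, 32, 37, 9, s, 30), (32, n, 34, 28, 9, a, 15), (32, n, 34, 28, 9, d, 12), (32, n, 34, 28, 9, n, 29), (32, n, 34, 28, 9, r, 2), (32, n, 34, 28, 9, r, 40), (32, n, 34, 28, 9, s, 30), (32, p, 9, 12, 9, a, 15), (32, p, 9, 12, 9, d, 12), (32, p, 9, 12, 9, n, 29), (32, p, 9, 12, 9, r, 2), (32, p, 9, 12, 9, r, 40), (32, p, 9, 12, 9, s, 30), (32, q, 25, 15, 9, a, 15), (32, q, 25, 15, 9, d, 12), (32, q, 25, 15, 9, n, 29), (32, q, 25, 15, 9, r, 2), (32, q, 25, 15, 9, r, 40), (32, q, 25, 15, 9, s, 30), (32, t, 39, 6, 9, a, 15), (32, t, 39, 6, 9, d, 12), (32, t, 39, 6, 9, n, 29), (32, t, 39, 6, 9, r, 2), (32, t, 39, 6, 9, r, 40), (32, t, 39, 6, 9, s, 30), (32, v, 4, 32, 9, a, 15), (32, v, 4, 32, 9, d, 12), (32, v, 4, 32, 9, n, 29), (32, v, 4, 32, 9, r, 2), (32, v, 4, 32, 9, r, 40), (32, v, 4, 32, 9, s, 30), (37, a, 13, 25, 9, a, 15), (37, a, 13, 25, 9, d, 12), (37, a, 13, 25, 9, n, 29), (37, a, 13, 25, 9, r, 2), (37, a, 13, 25, 9, r, 40), (37, a, 13, 25, 9, s, 30), (37, n, 10, 23, 9, a, 15), (37, n, 10, 23, 9, d, 12), (37, n, 10, 23, 9, n, 29), (37, n, 10, 23, 9, r, 2), (37, n, 10, 23, 9, r, 40), (37, n, 10, 23, 9, s, 30), (37, x, 25, 35, 9, a, 15), (37, x, 25, 35, 9, d, 12), (37, x, 25, 35, 9, n, 29), (37, x, 25, 35, 9, r, 2), (37, x, 25, 35, 9, r, 40), (37, x, 25, 35, 9, s, 30), (39, q, 7, 39, 34, n, 40)}
π_{C, D, E, A, F} gives {(34, 40, q, 7, 39), (9, 12, a, 13, 25), (9, 12, k, 32, 37), (9, 12, n, 10, 23), (9, 12, n, 34, 28), (9, 12, p, 9, 12), (9, 12, q, 25, 15), (9, 12, t, 39, 6), (9, 12, v, 4, 32), (9, 12, x, 25, 35), (9, 15, a, 13, 25), (9, 15, k, 32, 37), (9, 15, n, 10, 23), (9, 15, n, 34, 28), (9, 15, p, 9, 12), (9, 15, q, 25, 15), (9, 15, t, 39, 6), (9, 15, v, 4, 32), (9, 15, x, 25, 35), (9, 2, a, 13, 25), (9, 2, k, 32, 37), (9, 2, n, 10, 23), (9, 2, n, 34, 28), (9, 2, p, 9, 12), (9, 2, q, 25, 15), (9, 2, t, 39, 6), (9, 2, v, 4, 32), (9, 2, x, 25, 35), (9, 29, a, 13, 25), (9, 29, k, 32, 37), (9, 29, n, 10, 23), (9, 29, n, 34, 28), (9, 29, p, 9, 12), (9, 29, q, 25, 15), (9, 29, t, 39, 6), (9, 29, v, 4, 32), (9, 29, x, 25, 35), (9, 30, a, 13, 25), (9, 30, k, 32, 37), (9, 30, n, 10, 23), (9, 30, n, 34, 28), (9, 30, p, 9, 12), (9, 30, q, 25, 15), (9, 30, t, 39, 6), (9, 30, v, 4, 32), (9, 30, x, 25, 35), (9, 40, a, 13, 25), (9, 40, k, 32, 37), (9, 40, n, 10, 23), (9, 40, n, 34, 28), (9, 40, p, 9, 12), (9, 40, q, 25, 15), (9, 40, t, 39, 6), (9, 40, v, 4, 32), (9, 40, x, 25, 35)}.
Filtering on F > 21 leaves {(34, 40, q, 7, 39), (9, 12, a, 13, 25), (9, 12, k, 32, 37), (9, 12, n, 10, 23), (9, 12, n, 34, 28), (9, 12, v, 4, 32), (9, 12, x, 25, 35), (9, 15, a, 13, 25), (9, 15, k, 32, 37), (9, 15, n, 10, 23), (9, 15, n, 34, 28), (9, 15, v, 4, 32), (9, 15, x, 25, 35), (9, 2, a, 13, 25), (9, 2, k, 32, 37), (9, 2, n, 10, 23), (9, 2, n, 34, 28), (9, 2, v, 4, 32), (9, 2, x, 25, 35), (9, 29, a, 13, 25), (9, 29, k, 32, 37), (9, 29, n, 10, 23), (9, 29, n, 34, 28), (9, 29, v, 4, 32), (9, 29, x, 25, 35), (9, 30, a, 13, 25), (9, 30, k, 32, 37), (9, 30, n, 10, 23), (9, 30, n, 34, 28), (9, 30, v, 4, 32), (9, 30, x, 25, 35), (9, 40, a, 13, 25), (9, 40, k, 32, 37), (9, 40, n, 10, 23), (9, 40, n, 34, 28), (9, 40, v, 4, 32), (9, 40, x, 25, 35)}.
π_{A, C} gives {(10, 9), (13, 9), (25, 9), (32, 9), (34, 9), (4, 9), (7, 34)} (30 duplicate(s) eliminated).

{(10, 9), (13, 9), (25, 9), (32, 9), (34, 9), (4, 9), (7, 34)}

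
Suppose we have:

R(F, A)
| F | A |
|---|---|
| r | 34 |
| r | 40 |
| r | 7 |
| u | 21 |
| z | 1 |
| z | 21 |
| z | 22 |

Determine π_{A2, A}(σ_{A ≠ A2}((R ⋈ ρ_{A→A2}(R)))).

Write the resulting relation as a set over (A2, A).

ρ[A→A2]: schema becomes (F, A2); tuples unchanged.
R ⋈ ρ_{A→A2}(R) (natural join on F): {(r, 34, 34), (r, 34, 40), (r, 34, 7), (r, 40, 34), (r, 40, 40), (r, 40, 7), (r, 7, 34), (r, 7, 40), (r, 7, 7), (u, 21, 21), (z, 1, 1), (z, 1, 21), (z, 1, 22), (z, 21, 1), (z, 21, 21), (z, 21, 22), (z, 22, 1), (z, 22, 21), (z, 22, 22)}
Apply σ_{A ≠ A2}; surviving tuples: {(r, 34, 40), (r, 34, 7), (r, 40, 34), (r, 40, 7), (r, 7, 34), (r, 7, 40), (z, 1, 21), (z, 1, 22), (z, 21, 1), (z, 21, 22), (z, 22, 1), (z, 22, 21)}
π[A2, A]: project onto (A2, A) → {(1, 21), (1, 22), (21, 1), (21, 22), (22, 1), (22, 21), (34, 40), (34, 7), (40, 34), (40, 7), (7, 34), (7, 40)}

{(1, 21), (1, 22), (21, 1), (21, 22), (22, 1), (22, 21), (34, 40), (34, 7), (40, 34), (40, 7), (7, 34), (7, 40)}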